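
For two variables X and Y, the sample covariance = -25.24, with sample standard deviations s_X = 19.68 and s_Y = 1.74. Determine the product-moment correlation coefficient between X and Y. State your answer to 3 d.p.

r = Cov(X,Y) / (s_X · s_Y) = -25.24 / (19.68 × 1.74)
  = -25.24 / 34.2432 ≈ -0.737

-0.737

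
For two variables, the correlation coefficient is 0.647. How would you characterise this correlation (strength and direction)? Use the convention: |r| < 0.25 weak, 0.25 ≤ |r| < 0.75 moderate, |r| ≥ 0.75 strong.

moderate positive

r = 0.647 > 0 so the relationship is positive.
|r| = 0.647, which falls in the moderate range.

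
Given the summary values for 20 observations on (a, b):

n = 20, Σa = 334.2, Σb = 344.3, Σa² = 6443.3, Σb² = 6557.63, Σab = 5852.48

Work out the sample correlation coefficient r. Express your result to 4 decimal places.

0.1348

r = (nΣab − ΣaΣb) / √[(nΣa² − (Σa)²)(nΣb² − (Σb)²)]
Numerator: 20×5852.48 − 334.2×344.3 = 1984.54
Denominator: √[(128866 − 111689.64)(131152.6 − 118542.49)] = √[17176.36 × 12610.11] = 14717.1937
r = 1984.54 / 14717.1937 ≈ 0.1348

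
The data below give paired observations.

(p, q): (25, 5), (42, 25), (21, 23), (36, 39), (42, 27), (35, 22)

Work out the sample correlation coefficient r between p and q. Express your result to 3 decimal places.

0.507

n = 6, Σp = 201, Σq = 141, Σp² = 7115, Σq² = 3913, Σpq = 4966
nΣpq − ΣpΣq = 29796 − 28341 = 1455
nΣp² − (Σp)² = 42690 − 40401 = 2289; nΣq² − (Σq)² = 23478 − 19881 = 3597
r = 1455 / √(2289 × 3597) = 1455 / 2869.4134 ≈ 0.507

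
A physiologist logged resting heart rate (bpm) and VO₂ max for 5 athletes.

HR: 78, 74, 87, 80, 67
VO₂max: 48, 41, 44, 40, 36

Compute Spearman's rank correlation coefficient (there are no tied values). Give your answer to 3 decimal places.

Rank HR: 3, 2, 5, 4, 1
Rank VO₂max: 5, 3, 4, 2, 1
d = rank(HR) − rank(VO₂max): -2, -1, 1, 2, 0; Σd² = 10
ρ = 1 − 6Σd² / [n(n²−1)] = 1 − 6×10 / (5×24) = 1 − 60/120 ≈ 0.500

0.500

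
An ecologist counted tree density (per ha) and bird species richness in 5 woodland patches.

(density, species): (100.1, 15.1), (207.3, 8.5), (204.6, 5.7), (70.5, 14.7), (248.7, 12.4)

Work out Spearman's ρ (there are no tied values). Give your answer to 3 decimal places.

Rank density: 2, 4, 3, 1, 5
Rank species: 5, 2, 1, 4, 3
d = rank(density) − rank(species): -3, 2, 2, -3, 2; Σd² = 30
ρ = 1 − 6Σd² / [n(n²−1)] = 1 − 6×30 / (5×24) = 1 − 180/120 ≈ -0.500

-0.500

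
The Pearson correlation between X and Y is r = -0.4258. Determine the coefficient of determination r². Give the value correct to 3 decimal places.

r² = (-0.4258)² = 0.181

0.181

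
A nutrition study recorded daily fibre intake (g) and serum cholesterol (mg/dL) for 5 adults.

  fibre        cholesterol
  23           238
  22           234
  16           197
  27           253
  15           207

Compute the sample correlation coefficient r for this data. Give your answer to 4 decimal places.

n = 5, Σx = 103, Σy = 1129, Σx² = 2223, Σy² = 257067, Σxy = 23710
nΣxy − ΣxΣy = 118550 − 116287 = 2263
nΣx² − (Σx)² = 11115 − 10609 = 506; nΣy² − (Σy)² = 1285335 − 1274641 = 10694
r = 2263 / √(506 × 10694) = 2263 / 2326.1909 ≈ 0.9728

0.9728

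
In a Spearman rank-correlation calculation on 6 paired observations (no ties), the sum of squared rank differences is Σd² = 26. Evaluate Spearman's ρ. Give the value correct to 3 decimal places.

0.257

ρ = 1 − 6Σd² / [n(n²−1)] = 1 − 6×26 / (6×35)
  = 1 − 156/210 = 1 − 0.7429 ≈ 0.257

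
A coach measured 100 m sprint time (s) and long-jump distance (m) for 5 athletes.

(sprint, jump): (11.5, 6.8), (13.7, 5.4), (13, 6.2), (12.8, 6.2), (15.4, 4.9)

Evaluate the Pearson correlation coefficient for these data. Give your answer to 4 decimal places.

n = 5, Σx = 66.4, Σy = 29.5, Σx² = 889.94, Σy² = 176.29, Σxy = 387.6
nΣxy − ΣxΣy = 1938 − 1958.8 = -20.8
nΣx² − (Σx)² = 4449.7 − 4408.96 = 40.74; nΣy² − (Σy)² = 881.45 − 870.25 = 11.2
r = -20.8 / √(40.74 × 11.2) = -20.8 / 21.3609 ≈ -0.9737

-0.9737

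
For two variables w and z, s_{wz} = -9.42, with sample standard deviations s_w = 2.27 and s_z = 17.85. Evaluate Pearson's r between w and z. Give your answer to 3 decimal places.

-0.232

r = Cov(w,z) / (s_w · s_z) = -9.42 / (2.27 × 17.85)
  = -9.42 / 40.5195 ≈ -0.232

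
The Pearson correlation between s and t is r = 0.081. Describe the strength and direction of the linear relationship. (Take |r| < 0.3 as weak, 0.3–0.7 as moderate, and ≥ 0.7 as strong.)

weak positive

r = 0.081 > 0 so the relationship is positive.
|r| = 0.081, which falls in the weak range.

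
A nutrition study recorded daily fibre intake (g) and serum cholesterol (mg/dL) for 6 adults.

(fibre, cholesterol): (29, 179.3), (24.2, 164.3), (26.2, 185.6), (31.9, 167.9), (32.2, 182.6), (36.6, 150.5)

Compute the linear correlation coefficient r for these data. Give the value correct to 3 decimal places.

n = 6, Σx = 180.1, Σy = 1030.2, Σx² = 5507.09, Σy² = 177773.76, Σxy = 30782.51
nΣxy − ΣxΣy = 184695.06 − 185539.02 = -843.96
nΣx² − (Σx)² = 33042.54 − 32436.01 = 606.53; nΣy² − (Σy)² = 1066642.56 − 1061312.04 = 5330.52
r = -843.96 / √(606.53 × 5330.52) = -843.96 / 1798.0880 ≈ -0.469

-0.469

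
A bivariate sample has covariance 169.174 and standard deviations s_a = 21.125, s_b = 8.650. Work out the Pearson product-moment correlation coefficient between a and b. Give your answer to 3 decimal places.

r = Cov(a,b) / (s_a · s_b) = 169.174 / (21.125 × 8.650)
  = 169.174 / 182.7313 ≈ 0.926

0.926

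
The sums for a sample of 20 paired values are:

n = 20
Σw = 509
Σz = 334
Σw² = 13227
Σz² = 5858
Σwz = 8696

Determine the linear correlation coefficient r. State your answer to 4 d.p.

r = (nΣwz − ΣwΣz) / √[(nΣw² − (Σw)²)(nΣz² − (Σz)²)]
Numerator: 20×8696 − 509×334 = 3914
Denominator: √[(264540 − 259081)(117160 − 111556)] = √[5459 × 5604] = 5531.0249
r = 3914 / 5531.0249 ≈ 0.7076

0.7076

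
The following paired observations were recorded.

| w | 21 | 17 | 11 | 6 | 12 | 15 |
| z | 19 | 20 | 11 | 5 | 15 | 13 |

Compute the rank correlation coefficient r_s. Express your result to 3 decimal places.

0.886

Rank w: 6, 5, 2, 1, 3, 4
Rank z: 5, 6, 2, 1, 4, 3
d = rank(w) − rank(z): 1, -1, 0, 0, -1, 1; Σd² = 4
ρ = 1 − 6Σd² / [n(n²−1)] = 1 − 6×4 / (6×35) = 1 − 24/210 ≈ 0.886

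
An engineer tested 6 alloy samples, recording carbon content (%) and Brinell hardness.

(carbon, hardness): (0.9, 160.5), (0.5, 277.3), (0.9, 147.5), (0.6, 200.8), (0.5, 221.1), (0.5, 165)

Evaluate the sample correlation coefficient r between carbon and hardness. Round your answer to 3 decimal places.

n = 6, Σx = 3.9, Σy = 1172.2, Σx² = 2.73, Σy² = 240842.64, Σxy = 729.38
nΣxy − ΣxΣy = 4376.28 − 4571.58 = -195.3
nΣx² − (Σx)² = 16.38 − 15.21 = 1.17; nΣy² − (Σy)² = 1445055.84 − 1374052.84 = 71003
r = -195.3 / √(1.17 × 71003) = -195.3 / 288.2248 ≈ -0.678

-0.678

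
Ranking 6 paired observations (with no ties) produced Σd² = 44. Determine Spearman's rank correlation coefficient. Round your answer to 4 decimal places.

ρ = 1 − 6Σd² / [n(n²−1)] = 1 − 6×44 / (6×35)
  = 1 − 264/210 = 1 − 1.25714 ≈ -0.2571

-0.2571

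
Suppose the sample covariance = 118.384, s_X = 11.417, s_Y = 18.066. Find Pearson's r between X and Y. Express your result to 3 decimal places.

r = Cov(X,Y) / (s_X · s_Y) = 118.384 / (11.417 × 18.066)
  = 118.384 / 206.2595 ≈ 0.574

0.574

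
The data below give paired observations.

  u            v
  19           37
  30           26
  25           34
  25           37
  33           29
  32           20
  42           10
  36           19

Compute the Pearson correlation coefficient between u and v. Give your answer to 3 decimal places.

-0.931

n = 8, Σu = 242, Σv = 212, Σu² = 7684, Σv² = 6272, Σuv = 5959
nΣuv − ΣuΣv = 47672 − 51304 = -3632
nΣu² − (Σu)² = 61472 − 58564 = 2908; nΣv² − (Σv)² = 50176 − 44944 = 5232
r = -3632 / √(2908 × 5232) = -3632 / 3900.5969 ≈ -0.931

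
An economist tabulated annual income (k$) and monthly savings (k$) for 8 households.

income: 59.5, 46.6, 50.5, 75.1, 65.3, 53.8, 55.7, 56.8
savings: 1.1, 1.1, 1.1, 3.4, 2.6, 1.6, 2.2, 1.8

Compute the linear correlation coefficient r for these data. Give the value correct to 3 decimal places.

0.872

n = 8, Σx = 463.3, Σy = 14.9, Σx² = 27389.33, Σy² = 32.59, Σxy = 908.24
nΣxy − ΣxΣy = 7265.92 − 6903.17 = 362.75
nΣx² − (Σx)² = 219114.64 − 214646.89 = 4467.75; nΣy² − (Σy)² = 260.72 − 222.01 = 38.71
r = 362.75 / √(4467.75 × 38.71) = 362.75 / 415.8685 ≈ 0.872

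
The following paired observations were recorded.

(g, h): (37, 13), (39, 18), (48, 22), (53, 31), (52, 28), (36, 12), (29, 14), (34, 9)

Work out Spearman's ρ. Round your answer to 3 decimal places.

0.857

Rank g: 4, 5, 6, 8, 7, 3, 1, 2
Rank h: 3, 5, 6, 8, 7, 2, 4, 1
d = rank(g) − rank(h): 1, 0, 0, 0, 0, 1, -3, 1; Σd² = 12
ρ = 1 − 6Σd² / [n(n²−1)] = 1 − 6×12 / (8×63) = 1 − 72/504 ≈ 0.857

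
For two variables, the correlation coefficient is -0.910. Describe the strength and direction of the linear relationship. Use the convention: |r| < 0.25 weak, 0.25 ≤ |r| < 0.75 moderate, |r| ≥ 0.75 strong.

strong negative

r = -0.910 < 0 so the relationship is negative.
|r| = 0.910, which falls in the strong range.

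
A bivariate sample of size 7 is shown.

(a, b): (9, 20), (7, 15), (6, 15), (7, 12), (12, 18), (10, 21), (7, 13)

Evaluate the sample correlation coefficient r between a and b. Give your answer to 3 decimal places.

n = 7, Σa = 58, Σb = 114, Σa² = 508, Σb² = 1928, Σab = 976
nΣab − ΣaΣb = 6832 − 6612 = 220
nΣa² − (Σa)² = 3556 − 3364 = 192; nΣb² − (Σb)² = 13496 − 12996 = 500
r = 220 / √(192 × 500) = 220 / 309.8387 ≈ 0.710

0.710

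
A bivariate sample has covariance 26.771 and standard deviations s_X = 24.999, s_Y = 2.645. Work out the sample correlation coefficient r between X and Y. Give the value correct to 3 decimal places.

0.405

r = Cov(X,Y) / (s_X · s_Y) = 26.771 / (24.999 × 2.645)
  = 26.771 / 66.1224 ≈ 0.405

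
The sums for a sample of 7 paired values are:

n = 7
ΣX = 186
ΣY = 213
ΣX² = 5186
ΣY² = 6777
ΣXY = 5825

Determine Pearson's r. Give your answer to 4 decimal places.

0.6157

r = (nΣXY − ΣXΣY) / √[(nΣX² − (ΣX)²)(nΣY² − (ΣY)²)]
Numerator: 7×5825 − 186×213 = 1157
Denominator: √[(36302 − 34596)(47439 − 45369)] = √[1706 × 2070] = 1879.2073
r = 1157 / 1879.2073 ≈ 0.6157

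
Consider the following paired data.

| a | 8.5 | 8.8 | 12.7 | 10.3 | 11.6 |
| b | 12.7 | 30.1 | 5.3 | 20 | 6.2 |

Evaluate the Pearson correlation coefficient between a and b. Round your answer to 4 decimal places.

n = 5, Σa = 51.9, Σb = 74.3, Σa² = 551.63, Σb² = 1533.83, Σab = 718.06
nΣab − ΣaΣb = 3590.3 − 3856.17 = -265.87
nΣa² − (Σa)² = 2758.15 − 2693.61 = 64.54; nΣb² − (Σb)² = 7669.15 − 5520.49 = 2148.66
r = -265.87 / √(64.54 × 2148.66) = -265.87 / 372.3903 ≈ -0.7140

-0.7140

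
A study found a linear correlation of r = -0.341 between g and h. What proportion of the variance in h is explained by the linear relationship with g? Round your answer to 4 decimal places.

r² = (-0.341)² = 0.1163

0.1163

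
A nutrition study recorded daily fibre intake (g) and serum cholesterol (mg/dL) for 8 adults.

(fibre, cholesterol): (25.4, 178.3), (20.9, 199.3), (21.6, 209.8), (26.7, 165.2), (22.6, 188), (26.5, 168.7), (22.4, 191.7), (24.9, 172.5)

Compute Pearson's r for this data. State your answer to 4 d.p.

n = 8, Σx = 191, Σy = 1473.5, Σx² = 4596.2, Σy² = 273127.29, Σxy = 34945.39
nΣxy − ΣxΣy = 279563.12 − 281438.5 = -1875.38
nΣx² − (Σx)² = 36769.6 − 36481 = 288.6; nΣy² − (Σy)² = 2185018.32 − 2171202.25 = 13816.07
r = -1875.38 / √(288.6 × 13816.07) = -1875.38 / 1996.8269 ≈ -0.9392

-0.9392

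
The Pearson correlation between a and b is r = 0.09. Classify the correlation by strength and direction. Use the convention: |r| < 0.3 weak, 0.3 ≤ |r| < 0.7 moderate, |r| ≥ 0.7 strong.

weak positive

r = 0.09 > 0 so the relationship is positive.
|r| = 0.09, which falls in the weak range.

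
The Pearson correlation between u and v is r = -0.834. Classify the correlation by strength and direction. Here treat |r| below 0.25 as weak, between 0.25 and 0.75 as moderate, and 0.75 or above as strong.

r = -0.834 < 0 so the relationship is negative.
|r| = 0.834, which falls in the strong range.

strong negative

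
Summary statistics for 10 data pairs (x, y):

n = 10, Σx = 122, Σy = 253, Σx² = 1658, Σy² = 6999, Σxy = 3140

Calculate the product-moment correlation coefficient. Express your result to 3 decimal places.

0.168

r = (nΣxy − ΣxΣy) / √[(nΣx² − (Σx)²)(nΣy² − (Σy)²)]
Numerator: 10×3140 − 122×253 = 534
Denominator: √[(16580 − 14884)(69990 − 64009)] = √[1696 × 5981] = 3184.9295
r = 534 / 3184.9295 ≈ 0.168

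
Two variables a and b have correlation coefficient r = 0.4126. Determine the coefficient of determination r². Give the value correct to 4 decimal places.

r² = (0.4126)² = 0.1702

0.1702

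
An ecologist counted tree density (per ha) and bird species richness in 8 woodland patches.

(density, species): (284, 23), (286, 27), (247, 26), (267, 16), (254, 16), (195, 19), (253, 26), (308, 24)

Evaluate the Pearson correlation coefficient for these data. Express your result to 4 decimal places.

n = 8, Σx = 2094, Σy = 177, Σx² = 556164, Σy² = 4059, Σxy = 46687
nΣxy − ΣxΣy = 373496 − 370638 = 2858
nΣx² − (Σx)² = 4449312 − 4384836 = 64476; nΣy² − (Σy)² = 32472 − 31329 = 1143
r = 2858 / √(64476 × 1143) = 2858 / 8584.6414 ≈ 0.3329

0.3329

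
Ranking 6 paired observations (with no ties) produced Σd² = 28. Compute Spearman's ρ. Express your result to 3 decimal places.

ρ = 1 − 6Σd² / [n(n²−1)] = 1 − 6×28 / (6×35)
  = 1 − 168/210 = 1 − 0.8000 ≈ 0.200

0.200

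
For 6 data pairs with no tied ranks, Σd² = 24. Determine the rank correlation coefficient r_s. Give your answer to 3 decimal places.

ρ = 1 − 6Σd² / [n(n²−1)] = 1 − 6×24 / (6×35)
  = 1 − 144/210 = 1 − 0.6857 ≈ 0.314

0.314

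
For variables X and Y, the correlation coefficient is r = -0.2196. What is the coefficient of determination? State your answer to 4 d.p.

r² = (-0.2196)² = 0.0482

0.0482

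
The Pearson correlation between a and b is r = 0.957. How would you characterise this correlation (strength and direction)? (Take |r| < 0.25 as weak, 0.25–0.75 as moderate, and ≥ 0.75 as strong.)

strong positive

r = 0.957 > 0 so the relationship is positive.
|r| = 0.957, which falls in the strong range.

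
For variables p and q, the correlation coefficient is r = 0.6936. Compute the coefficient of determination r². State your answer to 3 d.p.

r² = (0.6936)² = 0.481

0.481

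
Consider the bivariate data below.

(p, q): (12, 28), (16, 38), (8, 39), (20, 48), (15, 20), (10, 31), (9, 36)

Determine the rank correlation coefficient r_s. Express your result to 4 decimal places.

Rank p: 4, 6, 1, 7, 5, 3, 2
Rank q: 2, 5, 6, 7, 1, 3, 4
d = rank(p) − rank(q): 2, 1, -5, 0, 4, 0, -2; Σd² = 50
ρ = 1 − 6Σd² / [n(n²−1)] = 1 − 6×50 / (7×48) = 1 − 300/336 ≈ 0.1071

0.1071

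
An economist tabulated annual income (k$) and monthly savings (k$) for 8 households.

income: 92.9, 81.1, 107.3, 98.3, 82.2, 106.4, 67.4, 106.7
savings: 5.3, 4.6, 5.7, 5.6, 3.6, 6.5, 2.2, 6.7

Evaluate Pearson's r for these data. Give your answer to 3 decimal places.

n = 8, Σx = 742.3, Σy = 40.2, Σx² = 70389.25, Σy² = 218.04, Σxy = 3878.21
nΣxy − ΣxΣy = 31025.68 − 29840.46 = 1185.22
nΣx² − (Σx)² = 563114 − 551009.29 = 12104.71; nΣy² − (Σy)² = 1744.32 − 1616.04 = 128.28
r = 1185.22 / √(12104.71 × 128.28) = 1185.22 / 1246.1108 ≈ 0.951

0.951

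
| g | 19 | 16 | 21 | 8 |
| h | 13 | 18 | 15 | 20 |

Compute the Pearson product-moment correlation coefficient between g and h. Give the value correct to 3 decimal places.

-0.863

n = 4, Σg = 64, Σh = 66, Σg² = 1122, Σh² = 1118, Σgh = 1010
nΣgh − ΣgΣh = 4040 − 4224 = -184
nΣg² − (Σg)² = 4488 − 4096 = 392; nΣh² − (Σh)² = 4472 − 4356 = 116
r = -184 / √(392 × 116) = -184 / 213.2416 ≈ -0.863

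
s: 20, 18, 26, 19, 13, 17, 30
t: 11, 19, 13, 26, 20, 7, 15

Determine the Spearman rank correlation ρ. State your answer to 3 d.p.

-0.179

Rank s: 5, 3, 6, 4, 1, 2, 7
Rank t: 2, 5, 3, 7, 6, 1, 4
d = rank(s) − rank(t): 3, -2, 3, -3, -5, 1, 3; Σd² = 66
ρ = 1 − 6Σd² / [n(n²−1)] = 1 − 6×66 / (7×48) = 1 − 396/336 ≈ -0.179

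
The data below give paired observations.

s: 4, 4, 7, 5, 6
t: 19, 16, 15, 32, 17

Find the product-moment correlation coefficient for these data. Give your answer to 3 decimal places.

-0.214

n = 5, Σs = 26, Σt = 99, Σs² = 142, Σt² = 2155, Σst = 507
nΣst − ΣsΣt = 2535 − 2574 = -39
nΣs² − (Σs)² = 710 − 676 = 34; nΣt² − (Σt)² = 10775 − 9801 = 974
r = -39 / √(34 × 974) = -39 / 181.9780 ≈ -0.214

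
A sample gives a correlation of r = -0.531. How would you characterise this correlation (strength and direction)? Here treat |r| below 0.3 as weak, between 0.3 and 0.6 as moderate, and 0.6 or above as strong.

r = -0.531 < 0 so the relationship is negative.
|r| = 0.531, which falls in the moderate range.

moderate negative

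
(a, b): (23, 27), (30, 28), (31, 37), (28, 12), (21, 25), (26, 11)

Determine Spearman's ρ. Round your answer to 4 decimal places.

Rank a: 2, 5, 6, 4, 1, 3
Rank b: 4, 5, 6, 2, 3, 1
d = rank(a) − rank(b): -2, 0, 0, 2, -2, 2; Σd² = 16
ρ = 1 − 6Σd² / [n(n²−1)] = 1 − 6×16 / (6×35) = 1 − 96/210 ≈ 0.5429

0.5429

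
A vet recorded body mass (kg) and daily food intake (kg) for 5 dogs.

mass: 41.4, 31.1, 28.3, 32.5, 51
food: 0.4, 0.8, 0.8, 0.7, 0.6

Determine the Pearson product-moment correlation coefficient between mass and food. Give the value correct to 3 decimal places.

n = 5, Σx = 184.3, Σy = 3.3, Σx² = 7139.31, Σy² = 2.29, Σxy = 117.43
nΣxy − ΣxΣy = 587.15 − 608.19 = -21.04
nΣx² − (Σx)² = 35696.55 − 33966.49 = 1730.06; nΣy² − (Σy)² = 11.45 − 10.89 = 0.56
r = -21.04 / √(1730.06 × 0.56) = -21.04 / 31.1261 ≈ -0.676

-0.676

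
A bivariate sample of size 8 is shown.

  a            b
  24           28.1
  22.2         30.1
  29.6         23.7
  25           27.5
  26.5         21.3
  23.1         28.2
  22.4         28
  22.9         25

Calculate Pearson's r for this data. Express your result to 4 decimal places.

-0.7098

n = 8, Σa = 195.7, Σb = 211.9, Σa² = 4832.03, Σb² = 5671.49, Σab = 5147.21
nΣab − ΣaΣb = 41177.68 − 41468.83 = -291.15
nΣa² − (Σa)² = 38656.24 − 38298.49 = 357.75; nΣb² − (Σb)² = 45371.92 − 44901.61 = 470.31
r = -291.15 / √(357.75 × 470.31) = -291.15 / 410.1870 ≈ -0.7098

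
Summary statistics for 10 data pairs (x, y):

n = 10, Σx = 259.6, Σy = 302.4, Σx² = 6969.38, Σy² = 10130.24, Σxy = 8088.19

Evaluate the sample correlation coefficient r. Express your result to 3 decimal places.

0.499

r = (nΣxy − ΣxΣy) / √[(nΣx² − (Σx)²)(nΣy² − (Σy)²)]
Numerator: 10×8088.19 − 259.6×302.4 = 2378.86
Denominator: √[(69693.8 − 67392.16)(101302.4 − 91445.76)] = √[2301.64 × 9856.64] = 4763.0281
r = 2378.86 / 4763.0281 ≈ 0.499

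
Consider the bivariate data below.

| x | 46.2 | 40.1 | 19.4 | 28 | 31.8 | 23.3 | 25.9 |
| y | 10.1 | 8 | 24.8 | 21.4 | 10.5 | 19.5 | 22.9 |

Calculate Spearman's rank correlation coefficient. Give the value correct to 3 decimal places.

Rank x: 7, 6, 1, 4, 5, 2, 3
Rank y: 2, 1, 7, 5, 3, 4, 6
d = rank(x) − rank(y): 5, 5, -6, -1, 2, -2, -3; Σd² = 104
ρ = 1 − 6Σd² / [n(n²−1)] = 1 − 6×104 / (7×48) = 1 − 624/336 ≈ -0.857

-0.857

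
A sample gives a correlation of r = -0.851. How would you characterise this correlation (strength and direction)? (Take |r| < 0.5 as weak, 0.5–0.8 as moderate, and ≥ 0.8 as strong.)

strong negative

r = -0.851 < 0 so the relationship is negative.
|r| = 0.851, which falls in the strong range.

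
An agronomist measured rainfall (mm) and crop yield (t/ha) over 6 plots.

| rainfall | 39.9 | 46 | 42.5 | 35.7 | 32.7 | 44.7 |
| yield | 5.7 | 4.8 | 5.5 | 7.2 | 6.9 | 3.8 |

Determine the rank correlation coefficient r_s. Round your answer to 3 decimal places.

Rank rainfall: 3, 6, 4, 2, 1, 5
Rank yield: 4, 2, 3, 6, 5, 1
d = rank(rainfall) − rank(yield): -1, 4, 1, -4, -4, 4; Σd² = 66
ρ = 1 − 6Σd² / [n(n²−1)] = 1 − 6×66 / (6×35) = 1 − 396/210 ≈ -0.886

-0.886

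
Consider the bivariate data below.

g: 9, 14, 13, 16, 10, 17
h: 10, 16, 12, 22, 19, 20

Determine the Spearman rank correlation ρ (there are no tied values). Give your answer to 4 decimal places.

0.7714

Rank g: 1, 4, 3, 5, 2, 6
Rank h: 1, 3, 2, 6, 4, 5
d = rank(g) − rank(h): 0, 1, 1, -1, -2, 1; Σd² = 8
ρ = 1 − 6Σd² / [n(n²−1)] = 1 − 6×8 / (6×35) = 1 − 48/210 ≈ 0.7714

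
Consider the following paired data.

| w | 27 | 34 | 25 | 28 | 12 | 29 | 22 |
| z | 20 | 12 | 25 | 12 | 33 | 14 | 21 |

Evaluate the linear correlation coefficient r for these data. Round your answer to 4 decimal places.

n = 7, Σw = 177, Σz = 137, Σw² = 4763, Σz² = 3039, Σwz = 3173
nΣwz − ΣwΣz = 22211 − 24249 = -2038
nΣw² − (Σw)² = 33341 − 31329 = 2012; nΣz² − (Σz)² = 21273 − 18769 = 2504
r = -2038 / √(2012 × 2504) = -2038 / 2244.5596 ≈ -0.9080

-0.9080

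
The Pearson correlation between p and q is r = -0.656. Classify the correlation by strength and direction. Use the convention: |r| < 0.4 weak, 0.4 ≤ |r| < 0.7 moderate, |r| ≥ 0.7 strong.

moderate negative

r = -0.656 < 0 so the relationship is negative.
|r| = 0.656, which falls in the moderate range.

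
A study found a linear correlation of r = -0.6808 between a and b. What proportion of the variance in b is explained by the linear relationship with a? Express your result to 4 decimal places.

0.4635

r² = (-0.6808)² = 0.4635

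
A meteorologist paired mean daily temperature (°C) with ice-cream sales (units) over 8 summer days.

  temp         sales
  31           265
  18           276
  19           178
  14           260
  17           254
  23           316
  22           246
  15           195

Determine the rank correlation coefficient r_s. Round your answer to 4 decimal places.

Rank temp: 8, 4, 5, 1, 3, 7, 6, 2
Rank sales: 6, 7, 1, 5, 4, 8, 3, 2
d = rank(temp) − rank(sales): 2, -3, 4, -4, -1, -1, 3, 0; Σd² = 56
ρ = 1 − 6Σd² / [n(n²−1)] = 1 − 6×56 / (8×63) = 1 − 336/504 ≈ 0.3333

0.3333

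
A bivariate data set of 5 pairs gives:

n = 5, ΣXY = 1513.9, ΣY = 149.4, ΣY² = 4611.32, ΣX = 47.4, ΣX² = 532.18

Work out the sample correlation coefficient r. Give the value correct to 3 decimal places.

r = (nΣXY − ΣXΣY) / √[(nΣX² − (ΣX)²)(nΣY² − (ΣY)²)]
Numerator: 5×1513.9 − 47.4×149.4 = 487.94
Denominator: √[(2660.9 − 2246.76)(23056.6 − 22320.36)] = √[414.14 × 736.24] = 552.1833
r = 487.94 / 552.1833 ≈ 0.884

0.884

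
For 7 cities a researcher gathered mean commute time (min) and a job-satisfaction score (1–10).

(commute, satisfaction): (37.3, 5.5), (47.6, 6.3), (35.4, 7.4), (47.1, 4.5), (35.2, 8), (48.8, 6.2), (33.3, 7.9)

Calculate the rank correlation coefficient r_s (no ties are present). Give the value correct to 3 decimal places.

Rank commute: 4, 6, 3, 5, 2, 7, 1
Rank satisfaction: 2, 4, 5, 1, 7, 3, 6
d = rank(commute) − rank(satisfaction): 2, 2, -2, 4, -5, 4, -5; Σd² = 94
ρ = 1 − 6Σd² / [n(n²−1)] = 1 − 6×94 / (7×48) = 1 − 564/336 ≈ -0.679

-0.679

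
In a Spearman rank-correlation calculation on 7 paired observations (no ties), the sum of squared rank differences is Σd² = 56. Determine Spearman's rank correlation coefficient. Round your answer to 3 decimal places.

ρ = 1 − 6Σd² / [n(n²−1)] = 1 − 6×56 / (7×48)
  = 1 − 336/336 = 1 − 1.0000 ≈ 0.000

0.000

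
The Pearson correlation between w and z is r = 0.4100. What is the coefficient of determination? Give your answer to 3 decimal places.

r² = (0.4100)² = 0.168

0.168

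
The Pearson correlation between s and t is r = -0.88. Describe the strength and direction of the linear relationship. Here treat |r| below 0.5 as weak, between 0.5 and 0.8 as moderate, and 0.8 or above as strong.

strong negative

r = -0.88 < 0 so the relationship is negative.
|r| = 0.88, which falls in the strong range.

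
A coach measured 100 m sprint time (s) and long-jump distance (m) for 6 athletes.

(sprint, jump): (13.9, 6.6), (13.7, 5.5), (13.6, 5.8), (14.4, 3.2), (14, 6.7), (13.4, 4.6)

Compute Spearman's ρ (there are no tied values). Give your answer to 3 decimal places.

0.086

Rank sprint: 4, 3, 2, 6, 5, 1
Rank jump: 5, 3, 4, 1, 6, 2
d = rank(sprint) − rank(jump): -1, 0, -2, 5, -1, -1; Σd² = 32
ρ = 1 − 6Σd² / [n(n²−1)] = 1 − 6×32 / (6×35) = 1 − 192/210 ≈ 0.086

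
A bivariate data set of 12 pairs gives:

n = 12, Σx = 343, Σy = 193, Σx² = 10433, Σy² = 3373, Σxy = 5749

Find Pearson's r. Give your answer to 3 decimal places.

0.565

r = (nΣxy − ΣxΣy) / √[(nΣx² − (Σx)²)(nΣy² − (Σy)²)]
Numerator: 12×5749 − 343×193 = 2789
Denominator: √[(125196 − 117649)(40476 − 37249)] = √[7547 × 3227] = 4934.9943
r = 2789 / 4934.9943 ≈ 0.565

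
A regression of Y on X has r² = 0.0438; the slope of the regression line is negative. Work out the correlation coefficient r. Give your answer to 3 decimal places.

-0.209

|r| = √0.0438 = 0.209
The association is negative, so r = −0.209.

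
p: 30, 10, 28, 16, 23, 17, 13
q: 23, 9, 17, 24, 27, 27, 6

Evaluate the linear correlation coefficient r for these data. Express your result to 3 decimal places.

0.499

n = 7, Σp = 137, Σq = 133, Σp² = 3027, Σq² = 2969, Σpq = 2798
nΣpq − ΣpΣq = 19586 − 18221 = 1365
nΣp² − (Σp)² = 21189 − 18769 = 2420; nΣq² − (Σq)² = 20783 − 17689 = 3094
r = 1365 / √(2420 × 3094) = 1365 / 2736.3260 ≈ 0.499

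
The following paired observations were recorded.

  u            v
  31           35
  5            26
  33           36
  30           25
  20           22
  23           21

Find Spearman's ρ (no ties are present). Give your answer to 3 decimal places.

Rank u: 5, 1, 6, 4, 2, 3
Rank v: 5, 4, 6, 3, 2, 1
d = rank(u) − rank(v): 0, -3, 0, 1, 0, 2; Σd² = 14
ρ = 1 − 6Σd² / [n(n²−1)] = 1 − 6×14 / (6×35) = 1 − 84/210 ≈ 0.600

0.600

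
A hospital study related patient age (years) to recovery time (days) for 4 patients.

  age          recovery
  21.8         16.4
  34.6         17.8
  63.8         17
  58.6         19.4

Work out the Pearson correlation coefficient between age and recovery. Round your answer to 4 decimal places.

0.5035

n = 4, Σx = 178.8, Σy = 70.6, Σx² = 9176.8, Σy² = 1251.16, Σxy = 3194.84
nΣxy − ΣxΣy = 12779.36 − 12623.28 = 156.08
nΣx² − (Σx)² = 36707.2 − 31969.44 = 4737.76; nΣy² − (Σy)² = 5004.64 − 4984.36 = 20.28
r = 156.08 / √(4737.76 × 20.28) = 156.08 / 309.9706 ≈ 0.5035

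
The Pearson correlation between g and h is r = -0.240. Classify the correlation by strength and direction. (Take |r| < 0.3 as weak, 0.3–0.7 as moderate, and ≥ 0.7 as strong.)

weak negative

r = -0.240 < 0 so the relationship is negative.
|r| = 0.240, which falls in the weak range.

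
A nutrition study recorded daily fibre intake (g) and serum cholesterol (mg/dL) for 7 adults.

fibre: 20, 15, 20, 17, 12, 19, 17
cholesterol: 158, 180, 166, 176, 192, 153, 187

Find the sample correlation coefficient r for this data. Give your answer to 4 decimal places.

-0.8403

n = 7, Σx = 120, Σy = 1212, Σx² = 2108, Σy² = 211138, Σxy = 20562
nΣxy − ΣxΣy = 143934 − 145440 = -1506
nΣx² − (Σx)² = 14756 − 14400 = 356; nΣy² − (Σy)² = 1477966 − 1468944 = 9022
r = -1506 / √(356 × 9022) = -1506 / 1792.1585 ≈ -0.8403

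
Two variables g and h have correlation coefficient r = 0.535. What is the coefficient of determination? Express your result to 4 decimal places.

0.2862

r² = (0.535)² = 0.2862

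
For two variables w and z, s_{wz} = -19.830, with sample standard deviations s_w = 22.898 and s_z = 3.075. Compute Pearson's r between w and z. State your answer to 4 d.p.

-0.2816

r = Cov(w,z) / (s_w · s_z) = -19.830 / (22.898 × 3.075)
  = -19.830 / 70.4113 ≈ -0.2816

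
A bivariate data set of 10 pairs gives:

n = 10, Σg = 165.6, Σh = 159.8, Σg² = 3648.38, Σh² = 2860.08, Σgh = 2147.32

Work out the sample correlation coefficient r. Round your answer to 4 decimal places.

-0.9469

r = (nΣgh − ΣgΣh) / √[(nΣg² − (Σg)²)(nΣh² − (Σh)²)]
Numerator: 10×2147.32 − 165.6×159.8 = -4989.68
Denominator: √[(36483.8 − 27423.36)(28600.8 − 25536.04)] = √[9060.44 × 3064.76] = 5269.5421
r = -4989.68 / 5269.5421 ≈ -0.9469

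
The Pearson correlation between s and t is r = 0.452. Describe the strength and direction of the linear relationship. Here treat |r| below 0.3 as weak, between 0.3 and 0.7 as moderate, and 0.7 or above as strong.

moderate positive

r = 0.452 > 0 so the relationship is positive.
|r| = 0.452, which falls in the moderate range.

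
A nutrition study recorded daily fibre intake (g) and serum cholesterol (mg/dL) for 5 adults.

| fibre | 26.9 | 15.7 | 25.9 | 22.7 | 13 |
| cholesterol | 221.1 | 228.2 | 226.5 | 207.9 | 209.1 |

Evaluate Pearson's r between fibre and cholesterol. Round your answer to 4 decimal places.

0.2547

n = 5, Σx = 104.2, Σy = 1092.8, Σx² = 2325.2, Σy² = 239207.92, Σxy = 22834.31
nΣxy − ΣxΣy = 114171.55 − 113869.76 = 301.79
nΣx² − (Σx)² = 11626 − 10857.64 = 768.36; nΣy² − (Σy)² = 1196039.6 − 1194211.84 = 1827.76
r = 301.79 / √(768.36 × 1827.76) = 301.79 / 1185.0644 ≈ 0.2547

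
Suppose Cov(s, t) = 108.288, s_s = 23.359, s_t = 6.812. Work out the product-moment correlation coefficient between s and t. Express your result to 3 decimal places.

r = Cov(s,t) / (s_s · s_t) = 108.288 / (23.359 × 6.812)
  = 108.288 / 159.1215 ≈ 0.681

0.681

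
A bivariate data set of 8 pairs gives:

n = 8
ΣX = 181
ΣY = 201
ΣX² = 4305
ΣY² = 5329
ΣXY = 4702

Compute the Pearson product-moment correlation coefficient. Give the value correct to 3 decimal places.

0.638

r = (nΣXY − ΣXΣY) / √[(nΣX² − (ΣX)²)(nΣY² − (ΣY)²)]
Numerator: 8×4702 − 181×201 = 1235
Denominator: √[(34440 − 32761)(42632 − 40401)] = √[1679 × 2231] = 1935.4196
r = 1235 / 1935.4196 ≈ 0.638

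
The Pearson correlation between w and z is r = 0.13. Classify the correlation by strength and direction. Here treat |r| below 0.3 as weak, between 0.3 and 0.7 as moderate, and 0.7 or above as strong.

weak positive

r = 0.13 > 0 so the relationship is positive.
|r| = 0.13, which falls in the weak range.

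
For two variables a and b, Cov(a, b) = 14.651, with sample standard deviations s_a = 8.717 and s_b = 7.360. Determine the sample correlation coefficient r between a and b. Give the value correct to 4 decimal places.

0.2284

r = Cov(a,b) / (s_a · s_b) = 14.651 / (8.717 × 7.360)
  = 14.651 / 64.1571 ≈ 0.2284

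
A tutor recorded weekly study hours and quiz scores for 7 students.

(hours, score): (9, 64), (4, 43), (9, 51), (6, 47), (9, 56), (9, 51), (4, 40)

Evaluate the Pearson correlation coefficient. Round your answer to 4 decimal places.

0.8365

n = 7, Σx = 50, Σy = 352, Σx² = 392, Σy² = 18092, Σxy = 2612
nΣxy − ΣxΣy = 18284 − 17600 = 684
nΣx² − (Σx)² = 2744 − 2500 = 244; nΣy² − (Σy)² = 126644 − 123904 = 2740
r = 684 / √(244 × 2740) = 684 / 817.6552 ≈ 0.8365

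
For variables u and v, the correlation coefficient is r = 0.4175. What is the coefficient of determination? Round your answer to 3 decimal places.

r² = (0.4175)² = 0.174

0.174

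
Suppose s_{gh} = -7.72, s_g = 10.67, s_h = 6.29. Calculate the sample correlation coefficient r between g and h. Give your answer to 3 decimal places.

r = Cov(g,h) / (s_g · s_h) = -7.72 / (10.67 × 6.29)
  = -7.72 / 67.1143 ≈ -0.115

-0.115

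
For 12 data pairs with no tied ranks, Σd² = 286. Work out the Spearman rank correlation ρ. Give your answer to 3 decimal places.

ρ = 1 − 6Σd² / [n(n²−1)] = 1 − 6×286 / (12×143)
  = 1 − 1716/1716 = 1 − 1.0000 ≈ 0.000

0.000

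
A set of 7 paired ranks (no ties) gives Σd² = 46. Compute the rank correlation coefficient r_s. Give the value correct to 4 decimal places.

0.1786

ρ = 1 − 6Σd² / [n(n²−1)] = 1 − 6×46 / (7×48)
  = 1 − 276/336 = 1 − 0.82143 ≈ 0.1786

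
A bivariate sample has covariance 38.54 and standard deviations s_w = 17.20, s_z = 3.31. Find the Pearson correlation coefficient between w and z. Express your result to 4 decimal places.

0.6769

r = Cov(w,z) / (s_w · s_z) = 38.54 / (17.20 × 3.31)
  = 38.54 / 56.9320 ≈ 0.6769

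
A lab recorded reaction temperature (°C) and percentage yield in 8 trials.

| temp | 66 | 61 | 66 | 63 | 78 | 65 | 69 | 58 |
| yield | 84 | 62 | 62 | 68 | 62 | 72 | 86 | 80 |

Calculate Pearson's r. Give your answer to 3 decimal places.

n = 8, Σx = 526, Σy = 576, Σx² = 34836, Σy² = 42192, Σxy = 37792
nΣxy − ΣxΣy = 302336 − 302976 = -640
nΣx² − (Σx)² = 278688 − 276676 = 2012; nΣy² − (Σy)² = 337536 − 331776 = 5760
r = -640 / √(2012 × 5760) = -640 / 3404.2797 ≈ -0.188

-0.188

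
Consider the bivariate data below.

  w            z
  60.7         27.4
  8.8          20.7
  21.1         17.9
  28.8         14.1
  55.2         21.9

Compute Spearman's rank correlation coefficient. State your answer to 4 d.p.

Rank w: 5, 1, 2, 3, 4
Rank z: 5, 3, 2, 1, 4
d = rank(w) − rank(z): 0, -2, 0, 2, 0; Σd² = 8
ρ = 1 − 6Σd² / [n(n²−1)] = 1 − 6×8 / (5×24) = 1 − 48/120 ≈ 0.6000

0.6000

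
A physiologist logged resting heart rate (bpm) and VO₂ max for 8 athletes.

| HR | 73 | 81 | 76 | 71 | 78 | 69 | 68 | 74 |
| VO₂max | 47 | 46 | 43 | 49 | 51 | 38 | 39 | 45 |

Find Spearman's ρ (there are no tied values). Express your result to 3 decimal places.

0.500

Rank HR: 4, 8, 6, 3, 7, 2, 1, 5
Rank VO₂max: 6, 5, 3, 7, 8, 1, 2, 4
d = rank(HR) − rank(VO₂max): -2, 3, 3, -4, -1, 1, -1, 1; Σd² = 42
ρ = 1 − 6Σd² / [n(n²−1)] = 1 − 6×42 / (8×63) = 1 − 252/504 ≈ 0.500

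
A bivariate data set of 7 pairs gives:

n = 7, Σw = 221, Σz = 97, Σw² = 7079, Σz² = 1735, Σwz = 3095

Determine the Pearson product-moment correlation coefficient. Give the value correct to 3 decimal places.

r = (nΣwz − ΣwΣz) / √[(nΣw² − (Σw)²)(nΣz² − (Σz)²)]
Numerator: 7×3095 − 221×97 = 228
Denominator: √[(49553 − 48841)(12145 − 9409)] = √[712 × 2736] = 1395.7192
r = 228 / 1395.7192 ≈ 0.163

0.163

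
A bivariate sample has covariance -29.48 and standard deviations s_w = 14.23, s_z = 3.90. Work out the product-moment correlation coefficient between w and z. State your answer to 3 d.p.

r = Cov(w,z) / (s_w · s_z) = -29.48 / (14.23 × 3.90)
  = -29.48 / 55.4970 ≈ -0.531

-0.531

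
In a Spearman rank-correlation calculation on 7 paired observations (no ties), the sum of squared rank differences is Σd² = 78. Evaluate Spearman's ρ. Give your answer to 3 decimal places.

ρ = 1 − 6Σd² / [n(n²−1)] = 1 − 6×78 / (7×48)
  = 1 − 468/336 = 1 − 1.3929 ≈ -0.393

-0.393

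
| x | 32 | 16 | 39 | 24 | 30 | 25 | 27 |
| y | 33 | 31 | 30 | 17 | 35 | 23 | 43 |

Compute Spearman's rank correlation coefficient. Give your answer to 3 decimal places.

0.321

Rank x: 6, 1, 7, 2, 5, 3, 4
Rank y: 5, 4, 3, 1, 6, 2, 7
d = rank(x) − rank(y): 1, -3, 4, 1, -1, 1, -3; Σd² = 38
ρ = 1 − 6Σd² / [n(n²−1)] = 1 − 6×38 / (7×48) = 1 − 228/336 ≈ 0.321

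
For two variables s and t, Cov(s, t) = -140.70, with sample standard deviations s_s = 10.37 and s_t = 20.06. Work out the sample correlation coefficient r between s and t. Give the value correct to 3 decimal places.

r = Cov(s,t) / (s_s · s_t) = -140.70 / (10.37 × 20.06)
  = -140.70 / 208.0222 ≈ -0.676

-0.676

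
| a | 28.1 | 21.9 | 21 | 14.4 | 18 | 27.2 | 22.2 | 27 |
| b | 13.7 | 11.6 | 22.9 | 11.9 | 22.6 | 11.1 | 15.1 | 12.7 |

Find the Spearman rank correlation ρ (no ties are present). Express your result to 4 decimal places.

Rank a: 8, 4, 3, 1, 2, 7, 5, 6
Rank b: 5, 2, 8, 3, 7, 1, 6, 4
d = rank(a) − rank(b): 3, 2, -5, -2, -5, 6, -1, 2; Σd² = 108
ρ = 1 − 6Σd² / [n(n²−1)] = 1 − 6×108 / (8×63) = 1 − 648/504 ≈ -0.2857

-0.2857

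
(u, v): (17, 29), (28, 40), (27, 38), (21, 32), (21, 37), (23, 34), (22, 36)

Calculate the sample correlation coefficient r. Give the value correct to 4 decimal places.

0.8725

n = 7, Σu = 159, Σv = 246, Σu² = 3697, Σv² = 8730, Σuv = 5662
nΣuv − ΣuΣv = 39634 − 39114 = 520
nΣu² − (Σu)² = 25879 − 25281 = 598; nΣv² − (Σv)² = 61110 − 60516 = 594
r = 520 / √(598 × 594) = 520 / 595.9966 ≈ 0.8725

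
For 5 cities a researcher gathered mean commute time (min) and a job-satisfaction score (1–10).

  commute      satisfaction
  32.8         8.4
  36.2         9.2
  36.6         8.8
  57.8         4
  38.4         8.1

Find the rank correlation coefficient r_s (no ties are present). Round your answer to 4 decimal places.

Rank commute: 1, 2, 3, 5, 4
Rank satisfaction: 3, 5, 4, 1, 2
d = rank(commute) − rank(satisfaction): -2, -3, -1, 4, 2; Σd² = 34
ρ = 1 − 6Σd² / [n(n²−1)] = 1 − 6×34 / (5×24) = 1 − 204/120 ≈ -0.7000

-0.7000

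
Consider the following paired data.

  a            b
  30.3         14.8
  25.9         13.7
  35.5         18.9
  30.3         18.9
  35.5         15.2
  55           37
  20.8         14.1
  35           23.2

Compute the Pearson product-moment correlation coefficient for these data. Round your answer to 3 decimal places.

n = 8, Σa = 268.3, Σb = 155.8, Σa² = 9710.13, Σb² = 3458.24, Σab = 5726.77
nΣab − ΣaΣb = 45814.16 − 41801.14 = 4013.02
nΣa² − (Σa)² = 77681.04 − 71984.89 = 5696.15; nΣb² − (Σb)² = 27665.92 − 24273.64 = 3392.28
r = 4013.02 / √(5696.15 × 3392.28) = 4013.02 / 4395.7861 ≈ 0.913

0.913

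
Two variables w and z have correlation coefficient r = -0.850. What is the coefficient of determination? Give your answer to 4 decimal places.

0.7225

r² = (-0.850)² = 0.7225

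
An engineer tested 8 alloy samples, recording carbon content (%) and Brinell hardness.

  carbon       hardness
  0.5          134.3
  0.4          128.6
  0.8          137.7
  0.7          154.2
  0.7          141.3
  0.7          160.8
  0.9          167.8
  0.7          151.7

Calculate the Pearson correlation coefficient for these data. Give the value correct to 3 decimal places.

0.745

n = 8, Σx = 5.4, Σy = 1176.4, Σx² = 3.82, Σy² = 174305.44, Σxy = 805.37
nΣxy − ΣxΣy = 6442.96 − 6352.56 = 90.4
nΣx² − (Σx)² = 30.56 − 29.16 = 1.4; nΣy² − (Σy)² = 1394443.52 − 1383916.96 = 10526.56
r = 90.4 / √(1.4 × 10526.56) = 90.4 / 121.3968 ≈ 0.745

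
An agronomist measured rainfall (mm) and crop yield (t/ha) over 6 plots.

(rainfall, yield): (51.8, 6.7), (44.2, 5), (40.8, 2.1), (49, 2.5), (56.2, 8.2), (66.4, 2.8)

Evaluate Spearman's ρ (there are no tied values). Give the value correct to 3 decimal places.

Rank rainfall: 4, 2, 1, 3, 5, 6
Rank yield: 5, 4, 1, 2, 6, 3
d = rank(rainfall) − rank(yield): -1, -2, 0, 1, -1, 3; Σd² = 16
ρ = 1 − 6Σd² / [n(n²−1)] = 1 − 6×16 / (6×35) = 1 − 96/210 ≈ 0.543

0.543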